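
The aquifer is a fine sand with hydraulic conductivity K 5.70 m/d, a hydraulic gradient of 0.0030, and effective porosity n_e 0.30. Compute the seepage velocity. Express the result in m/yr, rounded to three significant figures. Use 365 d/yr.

Darcy flux q = K·i = 5.70 × 0.0030 = 0.01710 m/d
v = Ki/n = 5.70·0.0030/0.30 = 0.05700 m/d
   = 0.05700 × 365 = 20.8 m/yr

20.8 m/yr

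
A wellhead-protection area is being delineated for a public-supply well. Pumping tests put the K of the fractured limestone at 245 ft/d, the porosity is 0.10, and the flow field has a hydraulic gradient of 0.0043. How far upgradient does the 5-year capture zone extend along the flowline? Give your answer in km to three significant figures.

5.86 km

K = 245 ft/d × 0.3048 = 74.68 m/d
Darcy flux q = K·i = 74.68 × 0.0043 = 0.3211 m/d
v = Ki/n = 74.68·0.0043/0.10 = 3.211 m/d
T = 5 yr × 365 = 1825 d
L = v × T = 3.211 × 1825 = 5860 m
   = 5.86 km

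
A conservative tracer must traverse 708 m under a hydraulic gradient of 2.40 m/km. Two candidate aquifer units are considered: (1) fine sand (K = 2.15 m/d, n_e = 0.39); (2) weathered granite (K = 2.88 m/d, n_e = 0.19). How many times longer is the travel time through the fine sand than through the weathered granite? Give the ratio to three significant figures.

2.75

Unit 1 (fine sand): v = 2.15×0.0024/0.39 = 0.01323 m/d, t = 708/0.01323 = 53510 d
Unit 2 (weathered granite): v = 2.88×0.0024/0.19 = 0.03638 m/d, t = 708/0.03638 = 19460 d
t(fine sand) / t(weathered granite) = 53510/19460 = 2.75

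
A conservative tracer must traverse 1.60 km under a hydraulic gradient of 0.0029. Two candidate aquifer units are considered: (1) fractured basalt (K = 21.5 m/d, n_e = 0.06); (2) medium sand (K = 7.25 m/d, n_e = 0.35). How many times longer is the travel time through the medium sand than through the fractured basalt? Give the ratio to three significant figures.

17.3

Unit 1 (fractured basalt): v = 21.5×0.0029/0.06 = 1.039 m/d, t = 1600/1.039 = 1540 d
Unit 2 (medium sand): v = 7.25×0.0029/0.35 = 0.06007 m/d, t = 1600/0.06007 = 26630 d
t(medium sand) / t(fractured basalt) = 26630/1540 = 17.3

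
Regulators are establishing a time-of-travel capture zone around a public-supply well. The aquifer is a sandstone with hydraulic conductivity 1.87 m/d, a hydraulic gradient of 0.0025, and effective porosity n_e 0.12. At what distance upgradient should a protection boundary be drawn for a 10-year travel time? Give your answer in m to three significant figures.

Darcy flux q = K·i = 1.87 × 0.0025 = 0.004675 m/d
v_s = q/n_e = 0.004675/0.12 = 0.03896 m/d
T = 10 yr × 365 = 3650 d
L = v × T = 0.03896 × 3650 = 142.2 m

142 m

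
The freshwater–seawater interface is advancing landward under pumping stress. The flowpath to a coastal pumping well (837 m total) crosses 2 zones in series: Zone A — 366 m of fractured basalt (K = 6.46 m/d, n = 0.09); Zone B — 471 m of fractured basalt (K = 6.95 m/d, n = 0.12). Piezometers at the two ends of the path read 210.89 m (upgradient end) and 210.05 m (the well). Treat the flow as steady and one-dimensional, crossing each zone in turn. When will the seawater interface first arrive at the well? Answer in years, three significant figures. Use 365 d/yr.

36.3 years

Total head drop ΔH = 210.89 − 210.05 = 0.84 m
Steady 1-D flow in series ⇒ the Darcy flux q is identical in every zone and the zone head losses add (resistances L/K in series).
Σ(L/K) = 366/6.46 + 471/6.95 = 56.66 + 67.77 = 124.4 d
q = ΔH / Σ(L/K) = 0.84 / 124.4 = 0.006751 m/d (same in every zone)
Zone A: v = q/n = 0.006751/0.09 = 0.07501 m/d → t_A = 366/0.07501 = 4879 d
Zone B: v = q/n = 0.006751/0.12 = 0.05626 m/d → t_B = 471/0.05626 = 8372 d
Total t = 4879 + 8372 = 13250 d
   = 13250 / 365 = 36.3 yr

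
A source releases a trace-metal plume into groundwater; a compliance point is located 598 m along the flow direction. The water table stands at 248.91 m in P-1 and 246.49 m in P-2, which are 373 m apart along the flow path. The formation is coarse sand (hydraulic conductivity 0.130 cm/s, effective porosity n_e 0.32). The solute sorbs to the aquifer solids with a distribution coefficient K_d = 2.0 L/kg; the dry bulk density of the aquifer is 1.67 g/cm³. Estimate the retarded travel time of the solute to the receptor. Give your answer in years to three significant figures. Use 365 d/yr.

8.23 years

Hydraulic gradient i = (248.91 − 246.49) / 373 = 2.42 / 373 = 0.006488
K = 0.130 cm/s × 864 = 112.3 m/d
Darcy flux q = K·i = 112.3 × 0.006488 = 0.7287 m/d
Seepage velocity v = q / n = 0.7287 / 0.32 = 2.277 m/d
Retardation R = 1 + ρ_b·K_d/n = 1 + 1.67×2.0/0.32 = 11.44
Contaminant velocity v_c = v/R = 2.277/11.44 = 0.1991 m/d
t = L/v_c = 598/0.1991 = 3003 d
   = 3003/365 = 8.23 yr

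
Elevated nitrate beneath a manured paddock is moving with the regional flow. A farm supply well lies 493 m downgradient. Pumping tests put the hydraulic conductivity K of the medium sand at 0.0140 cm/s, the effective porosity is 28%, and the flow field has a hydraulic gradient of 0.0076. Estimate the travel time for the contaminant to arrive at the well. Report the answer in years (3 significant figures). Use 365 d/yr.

K = 0.0140 cm/s × 864 = 12.10 m/d
Darcy flux q = K·i = 12.10 × 0.0076 = 0.09193 m/d
Seepage velocity v = q / n = 0.09193 / 0.28 = 0.3283 m/d
t = L / v = 493 / 0.3283 = 1502 d
   = 1502 / 365 = 4.11 yr

4.11 years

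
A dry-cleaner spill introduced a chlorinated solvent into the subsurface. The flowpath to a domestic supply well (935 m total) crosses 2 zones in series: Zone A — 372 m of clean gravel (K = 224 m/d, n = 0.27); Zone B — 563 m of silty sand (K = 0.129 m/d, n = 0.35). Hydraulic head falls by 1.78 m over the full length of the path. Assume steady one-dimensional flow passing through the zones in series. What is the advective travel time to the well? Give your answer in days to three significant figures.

730000 days

Continuity: the same q passes through each zone, so ΔH = q·Σ(L_j/K_j) — the zones act as resistances in series.
Σ(L/K) = 372/224 + 563/0.129 = 1.661 + 4364 = 4366 d
q = ΔH / Σ(L/K) = 1.78 / 4366 = 4.077e-4 m/d (same in every zone)
Zone A: v = q/n = 4.077e-4/0.27 = 0.001510 m/d → t_A = 372/0.001510 = 246400 d
Zone B: v = q/n = 4.077e-4/0.35 = 0.001165 m/d → t_B = 563/0.001165 = 483300 d
Total t = 246400 + 483300 = 729700 d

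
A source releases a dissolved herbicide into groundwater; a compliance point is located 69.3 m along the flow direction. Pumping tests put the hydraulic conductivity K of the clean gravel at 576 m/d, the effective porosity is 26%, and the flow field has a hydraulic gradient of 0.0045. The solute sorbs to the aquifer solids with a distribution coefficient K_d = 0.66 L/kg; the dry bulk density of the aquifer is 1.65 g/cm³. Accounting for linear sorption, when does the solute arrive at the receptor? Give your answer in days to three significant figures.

36.1 days

q = Ki = 576 × 0.0045 = 2.592 m/d
v = Ki/n = 576·0.0045/0.26 = 9.969 m/d
Retardation R = 1 + ρ_b·K_d/n = 1 + 1.65×0.66/0.26 = 5.188
Contaminant velocity v_c = v/R = 9.969/5.188 = 1.921 m/d
t = L/v_c = 69.3/1.921 = 36.07 d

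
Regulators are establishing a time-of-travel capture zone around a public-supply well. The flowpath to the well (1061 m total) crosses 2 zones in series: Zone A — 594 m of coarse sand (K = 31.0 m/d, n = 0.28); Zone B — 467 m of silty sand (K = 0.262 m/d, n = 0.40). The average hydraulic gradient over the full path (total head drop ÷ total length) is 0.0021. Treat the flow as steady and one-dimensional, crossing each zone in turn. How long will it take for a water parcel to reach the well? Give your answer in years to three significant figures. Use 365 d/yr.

782 years

Continuity: the same q passes through each zone, so ΔH = q·Σ(L_j/K_j) — the zones act as resistances in series.
Σ(L/K) = 594/31.0 + 467/0.262 = 19.16 + 1782 = 1802 d
K_eq = L_total / Σ(L/K) = 1061 / 1802 = 0.5889 m/d
q = K_eq · i = 0.5889 × 0.0021 = 0.001237 m/d (same in every zone)
Zone A: v = q/n = 0.001237/0.28 = 0.004417 m/d → t_A = 594/0.004417 = 134500 d
Zone B: v = q/n = 0.001237/0.40 = 0.003092 m/d → t_B = 467/0.003092 = 151000 d
Total t = 134500 + 151000 = 285500 d
   = 285500 / 365 = 782 yr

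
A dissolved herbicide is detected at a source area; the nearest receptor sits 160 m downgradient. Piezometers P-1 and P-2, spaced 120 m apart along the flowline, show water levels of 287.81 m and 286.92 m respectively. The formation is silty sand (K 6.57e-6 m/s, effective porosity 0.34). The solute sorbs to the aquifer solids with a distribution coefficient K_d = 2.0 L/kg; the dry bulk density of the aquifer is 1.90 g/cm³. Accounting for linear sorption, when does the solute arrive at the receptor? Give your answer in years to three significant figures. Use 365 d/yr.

Hydraulic gradient i = (287.81 − 286.92) / 120 = 0.89 / 120 = 0.007417
K = 6.57e-6 m/s × 86400 s/d = 0.5676 m/d
q = Ki = 0.5676 × 0.007417 = 0.004210 m/d
Seepage velocity v = q / n = 0.004210 / 0.34 = 0.01238 m/d
Retardation R = 1 + ρ_b·K_d/n = 1 + 1.90×2.0/0.34 = 12.18
Contaminant velocity v_c = v/R = 0.01238/12.18 = 0.001017 m/d
t = L/v_c = 160/0.001017 = 157300 d
   = 157300/365 = 431 yr

431 years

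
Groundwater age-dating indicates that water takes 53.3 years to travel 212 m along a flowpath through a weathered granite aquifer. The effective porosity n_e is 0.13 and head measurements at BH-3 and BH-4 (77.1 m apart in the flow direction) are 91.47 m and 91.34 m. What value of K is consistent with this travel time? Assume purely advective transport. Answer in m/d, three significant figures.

0.840 m/d

Hydraulic gradient i = (91.47 − 91.34) / 77.1 = 0.13 / 77.1 = 0.001686
t = 53.3 years = 19450 d
v = L / t = 212 / 19450 = 0.01090 m/d
K = v · n / i = 0.01090 × 0.13 / 0.001686 = 0.840 m/d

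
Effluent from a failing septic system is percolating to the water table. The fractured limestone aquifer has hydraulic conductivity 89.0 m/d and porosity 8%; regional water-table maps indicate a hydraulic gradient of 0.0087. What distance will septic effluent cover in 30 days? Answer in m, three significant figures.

290 m

q = Ki = 89.0 × 0.0087 = 0.7743 m/d
v = Ki/n = 89.0·0.0087/0.08 = 9.679 m/d
L = v × T = 9.679 × 30 = 290.4 m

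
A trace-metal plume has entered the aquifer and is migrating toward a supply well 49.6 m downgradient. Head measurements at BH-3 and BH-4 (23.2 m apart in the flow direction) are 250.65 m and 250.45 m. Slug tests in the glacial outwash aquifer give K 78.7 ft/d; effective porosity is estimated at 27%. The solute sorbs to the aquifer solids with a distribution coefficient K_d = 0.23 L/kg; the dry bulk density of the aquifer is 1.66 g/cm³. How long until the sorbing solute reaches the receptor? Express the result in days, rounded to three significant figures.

156 days

Hydraulic gradient i = (250.65 − 250.45) / 23.2 = 0.20 / 23.2 = 0.008621
K = 78.7 ft/d × 0.3048 = 23.99 m/d
Darcy flux q = K·i = 23.99 × 0.008621 = 0.2068 m/d
v = Ki/n = 23.99·0.008621/0.27 = 0.7659 m/d
Retardation R = 1 + ρ_b·K_d/n = 1 + 1.66×0.23/0.27 = 2.414
Contaminant velocity v_c = v/R = 0.7659/2.414 = 0.3173 m/d
t = L/v_c = 49.6/0.3173 = 156.3 d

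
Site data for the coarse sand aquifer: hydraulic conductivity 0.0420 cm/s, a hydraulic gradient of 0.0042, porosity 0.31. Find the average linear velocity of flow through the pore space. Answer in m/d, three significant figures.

K = 0.0420 cm/s × 864 = 36.29 m/d
Darcy flux q = K·i = 36.29 × 0.0042 = 0.1524 m/d
v_s = q/n_e = 0.1524/0.31 = 0.4916 m/d

0.492 m/d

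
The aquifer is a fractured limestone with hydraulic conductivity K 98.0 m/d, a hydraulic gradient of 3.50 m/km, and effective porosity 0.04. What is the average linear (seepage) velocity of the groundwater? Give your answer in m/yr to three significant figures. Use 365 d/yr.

Specific discharge q = 98.0 × 0.0035 = 0.3430 m/d
v_s = q/n_e = 0.3430/0.04 = 8.575 m/d
   = 8.575 × 365 = 3130 m/yr

3130 m/yr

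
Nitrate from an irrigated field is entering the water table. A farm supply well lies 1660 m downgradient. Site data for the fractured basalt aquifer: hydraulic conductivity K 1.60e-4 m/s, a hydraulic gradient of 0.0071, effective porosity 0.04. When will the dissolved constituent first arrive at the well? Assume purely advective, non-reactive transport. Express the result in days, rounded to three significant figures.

K = 1.60e-4 m/s × 86400 s/d = 13.82 m/d
Specific discharge q = 13.82 × 0.0071 = 0.09815 m/d
v = Ki/n = 13.82·0.0071/0.04 = 2.454 m/d
t = L / v = 1660 / 2.454 = 676.5 d

677 days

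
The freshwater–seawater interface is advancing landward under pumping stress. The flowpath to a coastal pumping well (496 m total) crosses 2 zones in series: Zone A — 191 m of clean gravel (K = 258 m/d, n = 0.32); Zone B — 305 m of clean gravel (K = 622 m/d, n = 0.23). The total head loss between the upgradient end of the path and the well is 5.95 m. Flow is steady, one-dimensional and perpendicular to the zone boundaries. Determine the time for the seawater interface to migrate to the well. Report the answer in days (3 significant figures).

Steady 1-D flow in series ⇒ the Darcy flux q is identical in every zone and the zone head losses add (resistances L/K in series).
Σ(L/K) = 191/258 + 305/622 = 0.7403 + 0.4904 = 1.231 d
q = ΔH / Σ(L/K) = 5.95 / 1.231 = 4.835 m/d (same in every zone)
Zone A: v = q/n = 4.835/0.32 = 15.11 m/d → t_A = 191/15.11 = 12.64 d
Zone B: v = q/n = 4.835/0.23 = 21.02 m/d → t_B = 305/21.02 = 14.51 d
Total t = 12.64 + 14.51 = 27.15 d

27.2 days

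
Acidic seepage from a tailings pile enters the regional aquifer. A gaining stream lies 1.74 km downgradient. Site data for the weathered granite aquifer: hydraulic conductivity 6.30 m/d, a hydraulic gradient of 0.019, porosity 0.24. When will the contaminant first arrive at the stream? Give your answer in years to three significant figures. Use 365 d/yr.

Darcy flux q = K·i = 6.30 × 0.019 = 0.1197 m/d
v = Ki/n = 6.30·0.019/0.24 = 0.4987 m/d
L = 1.74 km = 1740 m
t = L / v = 1740 / 0.4987 = 3489 d
   = 3489 / 365 = 9.56 yr

9.56 years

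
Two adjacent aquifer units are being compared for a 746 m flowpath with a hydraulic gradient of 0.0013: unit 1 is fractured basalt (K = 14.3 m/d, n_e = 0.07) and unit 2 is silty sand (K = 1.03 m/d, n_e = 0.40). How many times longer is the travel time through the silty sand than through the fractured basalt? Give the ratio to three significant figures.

Unit 1 (fractured basalt): v = 14.3×0.0013/0.07 = 0.2656 m/d, t = 746/0.2656 = 2809 d
Unit 2 (silty sand): v = 1.03×0.0013/0.40 = 0.003347 m/d, t = 746/0.003347 = 222900 d
t(silty sand) / t(fractured basalt) = 222900/2809 = 79.3

79.3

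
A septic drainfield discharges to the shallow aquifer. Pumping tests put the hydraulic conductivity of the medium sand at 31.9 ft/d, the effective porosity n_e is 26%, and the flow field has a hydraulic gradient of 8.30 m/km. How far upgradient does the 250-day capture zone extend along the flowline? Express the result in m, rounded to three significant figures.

77.6 m

K = 31.9 ft/d × 0.3048 = 9.723 m/d
Darcy flux q = K·i = 9.723 × 0.0083 = 0.08070 m/d
Seepage velocity v = q / n = 0.08070 / 0.26 = 0.3104 m/d
L = v × T = 0.3104 × 250 = 77.60 m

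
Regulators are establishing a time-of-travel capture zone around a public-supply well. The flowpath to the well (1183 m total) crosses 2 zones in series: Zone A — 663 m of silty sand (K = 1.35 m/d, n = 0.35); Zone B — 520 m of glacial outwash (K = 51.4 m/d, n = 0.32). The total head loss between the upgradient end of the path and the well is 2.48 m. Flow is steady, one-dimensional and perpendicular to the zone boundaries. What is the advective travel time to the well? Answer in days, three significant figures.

80500 days

Steady 1-D flow in series ⇒ the Darcy flux q is identical in every zone and the zone head losses add (resistances L/K in series).
Σ(L/K) = 663/1.35 + 520/51.4 = 491.1 + 10.12 = 501.2 d
q = ΔH / Σ(L/K) = 2.48 / 501.2 = 0.004948 m/d (same in every zone)
Zone A: v = q/n = 0.004948/0.35 = 0.01414 m/d → t_A = 663/0.01414 = 46900 d
Zone B: v = q/n = 0.004948/0.32 = 0.01546 m/d → t_B = 520/0.01546 = 33630 d
Total t = 46900 + 33630 = 80530 d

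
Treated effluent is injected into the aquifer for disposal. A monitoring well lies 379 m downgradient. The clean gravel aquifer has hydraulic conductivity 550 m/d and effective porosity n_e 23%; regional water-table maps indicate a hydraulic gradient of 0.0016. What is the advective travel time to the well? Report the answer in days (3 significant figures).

99.1 days

q = Ki = 550 × 0.0016 = 0.8800 m/d
Seepage velocity v = q / n = 0.8800 / 0.23 = 3.826 m/d
t = L / v = 379 / 3.826 = 99.06 d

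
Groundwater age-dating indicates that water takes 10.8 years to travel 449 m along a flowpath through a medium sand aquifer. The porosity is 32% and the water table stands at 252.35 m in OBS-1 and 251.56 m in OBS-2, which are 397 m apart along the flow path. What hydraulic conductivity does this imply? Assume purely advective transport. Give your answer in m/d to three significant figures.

Hydraulic gradient i = (252.35 − 251.56) / 397 = 0.79 / 397 = 0.001990
t = 10.8 years = 3942 d
v = L / t = 449 / 3942 = 0.1139 m/d
K = v · n / i = 0.1139 × 0.32 / 0.001990 = 18.3 m/d

18.3 m/d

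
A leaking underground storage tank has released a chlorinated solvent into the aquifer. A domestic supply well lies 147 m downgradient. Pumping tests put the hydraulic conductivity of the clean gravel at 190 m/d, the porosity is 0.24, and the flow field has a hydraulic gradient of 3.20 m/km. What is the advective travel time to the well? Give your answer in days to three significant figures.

Darcy flux q = K·i = 190 × 0.0032 = 0.6080 m/d
Seepage velocity v = q / n = 0.6080 / 0.24 = 2.533 m/d
t = L / v = 147 / 2.533 = 58.03 d

58.0 days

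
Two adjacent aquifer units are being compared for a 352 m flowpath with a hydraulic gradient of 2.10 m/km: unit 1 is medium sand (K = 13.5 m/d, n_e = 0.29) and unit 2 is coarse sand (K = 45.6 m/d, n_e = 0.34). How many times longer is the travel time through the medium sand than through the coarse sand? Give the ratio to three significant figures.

2.88

Unit 1 (medium sand): v = 13.5×0.0021/0.29 = 0.09776 m/d, t = 352/0.09776 = 3601 d
Unit 2 (coarse sand): v = 45.6×0.0021/0.34 = 0.2816 m/d, t = 352/0.2816 = 1250 d
t(medium sand) / t(coarse sand) = 3601/1250 = 2.88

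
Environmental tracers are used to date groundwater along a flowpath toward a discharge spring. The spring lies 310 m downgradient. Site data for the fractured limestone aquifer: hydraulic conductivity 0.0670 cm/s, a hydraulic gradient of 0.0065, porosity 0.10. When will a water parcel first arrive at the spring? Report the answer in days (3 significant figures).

82.4 days

K = 0.0670 cm/s × 864 = 57.89 m/d
Specific discharge q = 57.89 × 0.0065 = 0.3763 m/d
Seepage velocity v = q / n = 0.3763 / 0.10 = 3.763 m/d
t = L / v = 310 / 3.763 = 82.39 d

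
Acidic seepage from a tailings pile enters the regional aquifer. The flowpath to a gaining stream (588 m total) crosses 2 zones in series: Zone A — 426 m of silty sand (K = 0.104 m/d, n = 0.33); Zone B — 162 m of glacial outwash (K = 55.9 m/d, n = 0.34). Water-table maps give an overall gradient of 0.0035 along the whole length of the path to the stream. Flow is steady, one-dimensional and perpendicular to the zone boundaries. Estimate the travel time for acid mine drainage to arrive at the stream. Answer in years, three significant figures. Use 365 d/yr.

For zones in series the flux q is common to all zones; the equivalent conductivity is the harmonic (thickness-weighted) mean, K_eq = L_total / Σ(L_j/K_j).
Σ(L/K) = 426/0.104 + 162/55.9 = 4096 + 2.898 = 4099 d
K_eq = L_total / Σ(L/K) = 588 / 4099 = 0.1434 m/d
q = K_eq · i = 0.1434 × 0.0035 = 5.021e-4 m/d (same in every zone)
Zone A: v = q/n = 5.021e-4/0.33 = 0.001521 m/d → t_A = 426/0.001521 = 280000 d
Zone B: v = q/n = 5.021e-4/0.34 = 0.001477 m/d → t_B = 162/0.001477 = 109700 d
Total t = 280000 + 109700 = 389700 d
   = 389700 / 365 = 1070 yr

1070 years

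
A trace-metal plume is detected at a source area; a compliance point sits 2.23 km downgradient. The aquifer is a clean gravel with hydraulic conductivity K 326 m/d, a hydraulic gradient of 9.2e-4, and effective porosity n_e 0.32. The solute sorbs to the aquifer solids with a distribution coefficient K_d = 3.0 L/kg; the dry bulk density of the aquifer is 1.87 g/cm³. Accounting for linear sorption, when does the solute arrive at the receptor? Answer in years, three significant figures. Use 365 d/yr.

Darcy flux q = K·i = 326 × 9.2e-4 = 0.2999 m/d
Average linear velocity = 0.2999 / 0.32 = 0.9373 m/d
Retardation R = 1 + ρ_b·K_d/n = 1 + 1.87×3.0/0.32 = 18.53
Contaminant velocity v_c = v/R = 0.9373/18.53 = 0.05058 m/d
L = 2.23 km = 2230 m
t = L/v_c = 2230/0.05058 = 44090 d
   = 44090/365 = 121 yr

121 years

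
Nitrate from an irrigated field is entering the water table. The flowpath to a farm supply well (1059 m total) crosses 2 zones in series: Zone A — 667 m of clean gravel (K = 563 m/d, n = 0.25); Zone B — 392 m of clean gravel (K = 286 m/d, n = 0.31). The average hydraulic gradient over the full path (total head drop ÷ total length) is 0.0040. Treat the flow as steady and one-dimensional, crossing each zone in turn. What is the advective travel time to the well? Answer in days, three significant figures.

174 days

For zones in series the flux q is common to all zones; the equivalent conductivity is the harmonic (thickness-weighted) mean, K_eq = L_total / Σ(L_j/K_j).
Σ(L/K) = 667/563 + 392/286 = 1.185 + 1.371 = 2.555 d
K_eq = L_total / Σ(L/K) = 1059 / 2.555 = 414.4 m/d
q = K_eq · i = 414.4 × 0.0040 = 1.658 m/d (same in every zone)
Zone A: v = q/n = 1.658/0.25 = 6.631 m/d → t_A = 667/6.631 = 100.6 d
Zone B: v = q/n = 1.658/0.31 = 5.347 m/d → t_B = 392/5.347 = 73.31 d
Total t = 100.6 + 73.31 = 173.9 d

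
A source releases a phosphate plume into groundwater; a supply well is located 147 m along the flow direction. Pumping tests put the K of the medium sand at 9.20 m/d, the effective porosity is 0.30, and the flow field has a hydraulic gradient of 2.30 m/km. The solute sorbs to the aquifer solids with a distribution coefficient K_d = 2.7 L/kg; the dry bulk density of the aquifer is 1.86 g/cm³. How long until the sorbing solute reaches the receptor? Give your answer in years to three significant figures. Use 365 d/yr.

q = Ki = 9.20 × 0.0023 = 0.02116 m/d
v = Ki/n = 9.20·0.0023/0.30 = 0.07053 m/d
Retardation R = 1 + ρ_b·K_d/n = 1 + 1.86×2.7/0.30 = 17.74
Contaminant velocity v_c = v/R = 0.07053/17.74 = 0.003976 m/d
t = L/v_c = 147/0.003976 = 36970 d
   = 36970/365 = 101 yr

101 years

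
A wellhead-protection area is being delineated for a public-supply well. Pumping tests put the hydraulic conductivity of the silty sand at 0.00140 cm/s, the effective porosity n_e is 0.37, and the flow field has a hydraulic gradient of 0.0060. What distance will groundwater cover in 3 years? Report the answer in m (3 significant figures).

K = 0.00140 cm/s × 864 = 1.210 m/d
Specific discharge q = 1.210 × 0.0060 = 0.007258 m/d
v = Ki/n = 1.210·0.0060/0.37 = 0.01962 m/d
T = 3 yr × 365 = 1095 d
L = v × T = 0.01962 × 1095 = 21.48 m

21.5 m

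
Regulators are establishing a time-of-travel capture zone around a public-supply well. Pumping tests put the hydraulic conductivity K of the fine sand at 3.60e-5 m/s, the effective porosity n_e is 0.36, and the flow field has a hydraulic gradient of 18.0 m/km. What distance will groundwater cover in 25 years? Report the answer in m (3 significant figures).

K = 3.60e-5 m/s × 86400 s/d = 3.110 m/d
q = Ki = 3.110 × 0.018 = 0.05599 m/d
v = Ki/n = 3.110·0.018/0.36 = 0.1555 m/d
T = 25 yr × 365 = 9125 d
L = v × T = 0.1555 × 9125 = 1419 m

1420 m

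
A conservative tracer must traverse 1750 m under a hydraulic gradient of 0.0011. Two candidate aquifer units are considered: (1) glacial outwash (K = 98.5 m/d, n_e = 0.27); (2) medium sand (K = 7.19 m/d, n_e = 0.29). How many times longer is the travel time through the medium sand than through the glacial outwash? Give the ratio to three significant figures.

14.7

Unit 1 (glacial outwash): v = 98.5×0.0011/0.27 = 0.4013 m/d, t = 1750/0.4013 = 4361 d
Unit 2 (medium sand): v = 7.19×0.0011/0.29 = 0.02727 m/d, t = 1750/0.02727 = 64170 d
t(medium sand) / t(glacial outwash) = 64170/4361 = 14.7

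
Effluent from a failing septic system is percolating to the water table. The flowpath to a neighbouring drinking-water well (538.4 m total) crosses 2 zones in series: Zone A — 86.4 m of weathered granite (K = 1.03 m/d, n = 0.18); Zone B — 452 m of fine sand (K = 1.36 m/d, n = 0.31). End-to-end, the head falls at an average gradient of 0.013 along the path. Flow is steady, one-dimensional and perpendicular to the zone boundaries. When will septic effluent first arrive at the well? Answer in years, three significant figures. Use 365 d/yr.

For zones in series the flux q is common to all zones; the equivalent conductivity is the harmonic (thickness-weighted) mean, K_eq = L_total / Σ(L_j/K_j).
Σ(L/K) = 86.4/1.03 + 452/1.36 = 83.88 + 332.4 = 416.2 d
K_eq = L_total / Σ(L/K) = 538.4 / 416.2 = 1.293 m/d
q = K_eq · i = 1.293 × 0.013 = 0.01682 m/d (same in every zone)
Zone A: v = q/n = 0.01682/0.18 = 0.09342 m/d → t_A = 86.4/0.09342 = 924.9 d
Zone B: v = q/n = 0.01682/0.31 = 0.05424 m/d → t_B = 452/0.05424 = 8333 d
Total t = 924.9 + 8333 = 9258 d
   = 9258 / 365 = 25.4 yr

25.4 years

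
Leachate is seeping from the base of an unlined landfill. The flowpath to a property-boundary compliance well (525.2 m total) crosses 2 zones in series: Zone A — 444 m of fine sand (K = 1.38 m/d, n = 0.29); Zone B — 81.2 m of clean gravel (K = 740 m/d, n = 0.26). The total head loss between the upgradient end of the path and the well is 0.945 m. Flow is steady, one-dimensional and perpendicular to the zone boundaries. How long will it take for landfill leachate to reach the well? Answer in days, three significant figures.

51000 days

Steady 1-D flow in series ⇒ the Darcy flux q is identical in every zone and the zone head losses add (resistances L/K in series).
Σ(L/K) = 444/1.38 + 81.2/740 = 321.7 + 0.1097 = 321.8 d
q = ΔH / Σ(L/K) = 0.945 / 321.8 = 0.002936 m/d (same in every zone)
Zone A: v = q/n = 0.002936/0.29 = 0.01012 m/d → t_A = 444/0.01012 = 43850 d
Zone B: v = q/n = 0.002936/0.26 = 0.01129 m/d → t_B = 81.2/0.01129 = 7190 d
Total t = 43850 + 7190 = 51040 d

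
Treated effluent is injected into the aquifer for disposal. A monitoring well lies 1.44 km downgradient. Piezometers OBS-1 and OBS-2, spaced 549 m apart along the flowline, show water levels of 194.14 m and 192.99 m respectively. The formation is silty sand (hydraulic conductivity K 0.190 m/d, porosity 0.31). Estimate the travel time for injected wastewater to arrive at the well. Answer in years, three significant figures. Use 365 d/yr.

Hydraulic gradient i = (194.14 − 192.99) / 549 = 1.15 / 549 = 0.002095
Specific discharge q = 0.190 × 0.002095 = 3.980e-4 m/d
Average linear velocity = 3.980e-4 / 0.31 = 0.001284 m/d
L = 1.44 km = 1440 m
t = L / v = 1440 / 0.001284 = 1.122e6 d
   = 1.122e6 / 365 = 3070 yr

3070 years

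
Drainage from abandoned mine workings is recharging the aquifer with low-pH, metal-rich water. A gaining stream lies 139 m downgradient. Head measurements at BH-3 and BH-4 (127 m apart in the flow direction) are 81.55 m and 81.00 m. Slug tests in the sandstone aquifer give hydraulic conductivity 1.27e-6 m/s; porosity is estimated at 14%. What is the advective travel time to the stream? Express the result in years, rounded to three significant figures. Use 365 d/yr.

112 years

Hydraulic gradient i = (81.55 − 81.00) / 127 = 0.55 / 127 = 0.004331
K = 1.27e-6 m/s × 86400 s/d = 0.1097 m/d
q = Ki = 0.1097 × 0.004331 = 4.752e-4 m/d
Average linear velocity = 4.752e-4 / 0.14 = 0.003394 m/d
t = L / v = 139 / 0.003394 = 40950 d
   = 40950 / 365 = 112 yr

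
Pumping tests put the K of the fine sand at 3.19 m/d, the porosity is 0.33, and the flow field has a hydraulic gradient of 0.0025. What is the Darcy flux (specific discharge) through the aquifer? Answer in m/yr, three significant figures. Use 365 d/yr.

Darcy flux q = K·i = 3.19 × 0.0025 = 0.007975 m/d
   = 0.007975 × 365 = 2.91 m/yr

2.91 m/yr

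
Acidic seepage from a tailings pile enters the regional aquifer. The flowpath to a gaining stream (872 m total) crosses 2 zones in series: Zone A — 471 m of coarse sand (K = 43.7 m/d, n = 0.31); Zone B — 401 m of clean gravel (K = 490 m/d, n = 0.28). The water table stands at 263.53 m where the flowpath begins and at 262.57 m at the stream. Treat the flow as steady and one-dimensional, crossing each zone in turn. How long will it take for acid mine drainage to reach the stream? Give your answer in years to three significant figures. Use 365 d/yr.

Total head drop ΔH = 263.53 − 262.57 = 0.96 m
Steady 1-D flow in series ⇒ the Darcy flux q is identical in every zone and the zone head losses add (resistances L/K in series).
Σ(L/K) = 471/43.7 + 401/490 = 10.78 + 0.8184 = 11.60 d
q = ΔH / Σ(L/K) = 0.96 / 11.60 = 0.08278 m/d (same in every zone)
Zone A: v = q/n = 0.08278/0.31 = 0.2670 m/d → t_A = 471/0.2670 = 1764 d
Zone B: v = q/n = 0.08278/0.28 = 0.2957 m/d → t_B = 401/0.2957 = 1356 d
Total t = 1764 + 1356 = 3120 d
   = 3120 / 365 = 8.55 yr

8.55 years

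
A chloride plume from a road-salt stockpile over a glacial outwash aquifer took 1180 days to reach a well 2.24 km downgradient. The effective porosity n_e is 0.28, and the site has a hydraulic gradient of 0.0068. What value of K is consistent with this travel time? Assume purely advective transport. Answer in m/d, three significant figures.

L = 2.24 km = 2240 m
v = L / t = 2240 / 1180 = 1.898 m/d
K = v · n / i = 1.898 × 0.28 / 0.0068 = 78.2 m/d

78.2 m/d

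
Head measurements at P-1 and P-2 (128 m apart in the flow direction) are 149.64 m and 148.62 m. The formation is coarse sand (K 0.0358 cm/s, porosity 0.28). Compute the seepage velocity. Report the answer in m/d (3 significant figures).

0.880 m/d

Hydraulic gradient i = (149.64 − 148.62) / 128 = 1.02 / 128 = 0.007969
K = 0.0358 cm/s × 864 = 30.93 m/d
q = Ki = 30.93 × 0.007969 = 0.2465 m/d
Seepage velocity v = q / n = 0.2465 / 0.28 = 0.8803 m/d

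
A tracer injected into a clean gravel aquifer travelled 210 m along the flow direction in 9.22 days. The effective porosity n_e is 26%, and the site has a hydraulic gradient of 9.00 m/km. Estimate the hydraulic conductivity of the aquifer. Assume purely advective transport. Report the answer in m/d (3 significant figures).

658 m/d

v = L / t = 210 / 9.22 = 22.78 m/d
K = v · n / i = 22.78 × 0.26 / 0.0090 = 658 m/d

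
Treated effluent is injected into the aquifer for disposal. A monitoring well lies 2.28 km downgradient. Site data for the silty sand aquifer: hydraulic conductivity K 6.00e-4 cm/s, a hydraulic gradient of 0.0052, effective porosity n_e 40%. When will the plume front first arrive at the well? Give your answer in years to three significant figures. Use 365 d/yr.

K = 6.00e-4 cm/s × 864 = 0.5184 m/d
Darcy flux q = K·i = 0.5184 × 0.0052 = 0.002696 m/d
v_s = q/n_e = 0.002696/0.40 = 0.006739 m/d
L = 2.28 km = 2280 m
t = L / v = 2280 / 0.006739 = 338300 d
   = 338300 / 365 = 927 yr

927 years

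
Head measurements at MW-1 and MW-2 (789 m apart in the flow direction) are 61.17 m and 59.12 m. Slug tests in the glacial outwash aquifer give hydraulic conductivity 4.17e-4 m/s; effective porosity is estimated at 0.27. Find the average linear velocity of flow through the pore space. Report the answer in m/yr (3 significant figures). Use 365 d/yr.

Hydraulic gradient i = (61.17 − 59.12) / 789 = 2.05 / 789 = 0.002598
K = 4.17e-4 m/s × 86400 s/d = 36.03 m/d
q = Ki = 36.03 × 0.002598 = 0.09361 m/d
Seepage velocity v = q / n = 0.09361 / 0.27 = 0.3467 m/d
   = 0.3467 × 365 = 127 m/yr

127 m/yr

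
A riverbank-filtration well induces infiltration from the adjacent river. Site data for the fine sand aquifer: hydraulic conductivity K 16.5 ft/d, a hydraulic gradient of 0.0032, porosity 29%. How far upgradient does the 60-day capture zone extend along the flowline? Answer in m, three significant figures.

3.33 m

K = 16.5 ft/d × 0.3048 = 5.029 m/d
Specific discharge q = 5.029 × 0.0032 = 0.01609 m/d
Seepage velocity v = q / n = 0.01609 / 0.29 = 0.05549 m/d
L = v × T = 0.05549 × 60 = 3.330 m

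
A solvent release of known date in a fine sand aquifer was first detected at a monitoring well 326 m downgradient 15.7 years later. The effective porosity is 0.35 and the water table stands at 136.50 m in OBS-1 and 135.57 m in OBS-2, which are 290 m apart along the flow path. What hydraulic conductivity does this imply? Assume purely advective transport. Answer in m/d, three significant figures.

6.21 m/d

Hydraulic gradient i = (136.50 − 135.57) / 290 = 0.93 / 290 = 0.003207
t = 15.7 years = 5731 d
v = L / t = 326 / 5731 = 0.05689 m/d
K = v · n / i = 0.05689 × 0.35 / 0.003207 = 6.21 m/d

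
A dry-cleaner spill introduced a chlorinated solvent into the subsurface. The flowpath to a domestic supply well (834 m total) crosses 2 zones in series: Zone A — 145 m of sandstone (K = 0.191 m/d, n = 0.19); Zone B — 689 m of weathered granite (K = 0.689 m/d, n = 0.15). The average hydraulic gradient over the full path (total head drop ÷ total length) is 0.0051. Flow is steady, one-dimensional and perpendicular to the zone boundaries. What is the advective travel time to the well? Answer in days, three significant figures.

54100 days

Steady 1-D flow in series ⇒ the Darcy flux q is identical in every zone and the zone head losses add (resistances L/K in series).
Σ(L/K) = 145/0.191 + 689/0.689 = 759.2 + 1000 = 1759 d
K_eq = L_total / Σ(L/K) = 834 / 1759 = 0.4741 m/d
q = K_eq · i = 0.4741 × 0.0051 = 0.002418 m/d (same in every zone)
Zone A: v = q/n = 0.002418/0.19 = 0.01273 m/d → t_A = 145/0.01273 = 11390 d
Zone B: v = q/n = 0.002418/0.15 = 0.01612 m/d → t_B = 689/0.01612 = 42740 d
Total t = 11390 + 42740 = 54140 d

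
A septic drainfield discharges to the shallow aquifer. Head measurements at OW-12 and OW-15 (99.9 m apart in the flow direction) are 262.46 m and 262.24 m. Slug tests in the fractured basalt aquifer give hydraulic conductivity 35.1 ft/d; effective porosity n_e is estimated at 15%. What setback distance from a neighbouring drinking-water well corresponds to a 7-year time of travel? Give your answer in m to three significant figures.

Hydraulic gradient i = (262.46 − 262.24) / 99.9 = 0.22 / 99.9 = 0.002202
K = 35.1 ft/d × 0.3048 = 10.70 m/d
q = Ki = 10.70 × 0.002202 = 0.02356 m/d
Average linear velocity = 0.02356 / 0.15 = 0.1571 m/d
T = 7 yr × 365 = 2555 d
L = v × T = 0.1571 × 2555 = 401.3 m

401 m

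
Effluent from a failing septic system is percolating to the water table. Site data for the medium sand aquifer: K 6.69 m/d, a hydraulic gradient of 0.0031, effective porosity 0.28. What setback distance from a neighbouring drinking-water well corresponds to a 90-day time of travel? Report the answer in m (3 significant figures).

Darcy flux q = K·i = 6.69 × 0.0031 = 0.02074 m/d
v_s = q/n_e = 0.02074/0.28 = 0.07407 m/d
L = v × T = 0.07407 × 90 = 6.666 m

6.67 m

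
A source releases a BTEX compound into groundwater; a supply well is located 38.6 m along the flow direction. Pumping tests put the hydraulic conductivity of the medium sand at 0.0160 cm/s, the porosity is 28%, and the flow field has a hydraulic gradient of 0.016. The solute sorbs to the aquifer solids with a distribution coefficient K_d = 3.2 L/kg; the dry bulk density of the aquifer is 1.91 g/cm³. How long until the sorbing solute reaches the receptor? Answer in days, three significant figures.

K = 0.0160 cm/s × 864 = 13.82 m/d
Specific discharge q = 13.82 × 0.016 = 0.2212 m/d
Seepage velocity v = q / n = 0.2212 / 0.28 = 0.7899 m/d
Retardation R = 1 + ρ_b·K_d/n = 1 + 1.91×3.2/0.28 = 22.83
Contaminant velocity v_c = v/R = 0.7899/22.83 = 0.03460 m/d
t = L/v_c = 38.6/0.03460 = 1116 d

1120 days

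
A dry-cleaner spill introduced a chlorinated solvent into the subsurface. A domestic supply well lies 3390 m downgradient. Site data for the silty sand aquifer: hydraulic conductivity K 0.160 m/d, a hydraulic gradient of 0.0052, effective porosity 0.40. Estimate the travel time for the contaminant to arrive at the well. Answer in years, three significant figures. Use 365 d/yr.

4470 years

q = Ki = 0.160 × 0.0052 = 8.320e-4 m/d
v = Ki/n = 0.160·0.0052/0.40 = 0.002080 m/d
t = L / v = 3390 / 0.002080 = 1.630e6 d
   = 1.630e6 / 365 = 4470 yr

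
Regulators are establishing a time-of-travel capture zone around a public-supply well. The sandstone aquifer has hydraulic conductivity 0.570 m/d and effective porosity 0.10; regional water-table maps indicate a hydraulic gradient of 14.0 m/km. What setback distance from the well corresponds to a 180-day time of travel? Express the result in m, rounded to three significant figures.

14.4 m

Specific discharge q = 0.570 × 0.014 = 0.007980 m/d
Average linear velocity = 0.007980 / 0.10 = 0.07980 m/d
L = v × T = 0.07980 × 180 = 14.36 m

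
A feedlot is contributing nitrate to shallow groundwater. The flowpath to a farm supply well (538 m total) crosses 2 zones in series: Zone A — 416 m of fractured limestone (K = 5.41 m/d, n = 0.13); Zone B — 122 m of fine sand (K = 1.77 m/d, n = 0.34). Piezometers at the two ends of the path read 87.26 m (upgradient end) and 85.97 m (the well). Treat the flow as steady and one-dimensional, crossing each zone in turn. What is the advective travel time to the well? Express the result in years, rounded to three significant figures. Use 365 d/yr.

29.6 years

Total head drop ΔH = 87.26 − 85.97 = 1.29 m
Continuity: the same q passes through each zone, so ΔH = q·Σ(L_j/K_j) — the zones act as resistances in series.
Σ(L/K) = 416/5.41 + 122/1.77 = 76.89 + 68.93 = 145.8 d
q = ΔH / Σ(L/K) = 1.29 / 145.8 = 0.008846 m/d (same in every zone)
Zone A: v = q/n = 0.008846/0.13 = 0.06805 m/d → t_A = 416/0.06805 = 6113 d
Zone B: v = q/n = 0.008846/0.34 = 0.02602 m/d → t_B = 122/0.02602 = 4689 d
Total t = 6113 + 4689 = 10800 d
   = 10800 / 365 = 29.6 yr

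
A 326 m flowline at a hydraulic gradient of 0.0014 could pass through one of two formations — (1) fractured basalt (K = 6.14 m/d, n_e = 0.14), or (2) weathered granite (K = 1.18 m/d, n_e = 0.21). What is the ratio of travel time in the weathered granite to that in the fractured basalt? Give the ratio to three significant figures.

Unit 1 (fractured basalt): v = 6.14×0.0014/0.14 = 0.06140 m/d, t = 326/0.06140 = 5309 d
Unit 2 (weathered granite): v = 1.18×0.0014/0.21 = 0.007867 m/d, t = 326/0.007867 = 41440 d
t(weathered granite) / t(fractured basalt) = 41440/5309 = 7.81

7.81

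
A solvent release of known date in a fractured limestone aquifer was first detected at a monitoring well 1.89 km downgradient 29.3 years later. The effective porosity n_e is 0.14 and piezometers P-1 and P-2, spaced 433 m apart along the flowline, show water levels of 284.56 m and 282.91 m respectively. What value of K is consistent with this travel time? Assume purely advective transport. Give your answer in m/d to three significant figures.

6.49 m/d

Hydraulic gradient i = (284.56 − 282.91) / 433 = 1.65 / 433 = 0.003811
t = 29.3 years = 10690 d
L = 1.89 km = 1890 m
v = L / t = 1890 / 10690 = 0.1767 m/d
K = v · n / i = 0.1767 × 0.14 / 0.003811 = 6.49 m/d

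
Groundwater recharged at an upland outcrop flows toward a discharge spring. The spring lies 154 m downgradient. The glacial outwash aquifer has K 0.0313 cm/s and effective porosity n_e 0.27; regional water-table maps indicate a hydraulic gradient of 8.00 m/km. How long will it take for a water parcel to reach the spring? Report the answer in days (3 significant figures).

K = 0.0313 cm/s × 864 = 27.04 m/d
q = Ki = 27.04 × 0.0080 = 0.2163 m/d
Seepage velocity v = q / n = 0.2163 / 0.27 = 0.8013 m/d
t = L / v = 154 / 0.8013 = 192.2 d

192 days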